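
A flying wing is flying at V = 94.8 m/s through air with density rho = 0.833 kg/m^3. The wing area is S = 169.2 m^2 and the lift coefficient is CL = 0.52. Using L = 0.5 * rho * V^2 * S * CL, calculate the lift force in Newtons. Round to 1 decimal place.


Step 1: Calculate dynamic pressure q = 0.5 * 0.833 * 94.8^2 = 0.5 * 0.833 * 8987.04 = 3743.1022 Pa
Step 2: Multiply by wing area and lift coefficient: L = 3743.1022 * 169.2 * 0.52
Step 3: L = 633332.8855 * 0.52 = 329333.1 N

329333.1


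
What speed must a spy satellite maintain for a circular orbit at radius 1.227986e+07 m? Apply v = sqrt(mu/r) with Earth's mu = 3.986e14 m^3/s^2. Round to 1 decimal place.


Step 1: mu / r = 3.986e14 / 1.227986e+07 = 32459653.4488
Step 2: v = sqrt(32459653.4488) = 5697.3 m/s

5697.3


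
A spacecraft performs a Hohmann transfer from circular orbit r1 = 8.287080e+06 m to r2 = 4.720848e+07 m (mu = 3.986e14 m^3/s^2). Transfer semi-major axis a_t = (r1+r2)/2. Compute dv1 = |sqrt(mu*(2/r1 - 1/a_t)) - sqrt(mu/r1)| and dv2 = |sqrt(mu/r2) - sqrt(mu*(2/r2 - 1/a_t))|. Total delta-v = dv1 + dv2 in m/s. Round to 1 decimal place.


Step 1: Transfer semi-major axis a_t = (8.287080e+06 + 4.720848e+07) / 2 = 2.774778e+07 m
Step 2: v1 (circular at r1) = sqrt(mu/r1) = 6935.34 m/s
Step 3: v_t1 = sqrt(mu*(2/r1 - 1/a_t)) = 9046.15 m/s
Step 4: dv1 = |9046.15 - 6935.34| = 2110.81 m/s
Step 5: v2 (circular at r2) = 2905.75 m/s, v_t2 = 1587.98 m/s
Step 6: dv2 = |2905.75 - 1587.98| = 1317.77 m/s
Step 7: Total delta-v = 2110.81 + 1317.77 = 3428.6 m/s

3428.6


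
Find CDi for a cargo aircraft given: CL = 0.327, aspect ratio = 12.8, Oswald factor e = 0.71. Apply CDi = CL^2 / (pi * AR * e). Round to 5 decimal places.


Step 1: CL^2 = 0.327^2 = 0.106929
Step 2: pi * AR * e = 3.14159 * 12.8 * 0.71 = 28.550794
Step 3: CDi = 0.106929 / 28.550794 = 0.00375

0.00375


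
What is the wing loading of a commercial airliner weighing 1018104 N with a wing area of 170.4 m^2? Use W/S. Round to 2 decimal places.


Step 1: Wing loading = W / S = 1018104 / 170.4
Step 2: Wing loading = 5974.79 N/m^2

5974.79


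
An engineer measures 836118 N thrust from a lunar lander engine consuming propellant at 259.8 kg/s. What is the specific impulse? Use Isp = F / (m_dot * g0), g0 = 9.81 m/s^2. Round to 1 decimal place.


Step 1: m_dot * g0 = 259.8 * 9.81 = 2548.64
Step 2: Isp = 836118 / 2548.64 = 328.1 s

328.1


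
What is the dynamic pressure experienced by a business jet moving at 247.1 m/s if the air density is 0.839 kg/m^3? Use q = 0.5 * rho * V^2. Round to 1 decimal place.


Step 1: V^2 = 247.1^2 = 61058.41
Step 2: q = 0.5 * 0.839 * 61058.41
Step 3: q = 25614.0 Pa

25614.0


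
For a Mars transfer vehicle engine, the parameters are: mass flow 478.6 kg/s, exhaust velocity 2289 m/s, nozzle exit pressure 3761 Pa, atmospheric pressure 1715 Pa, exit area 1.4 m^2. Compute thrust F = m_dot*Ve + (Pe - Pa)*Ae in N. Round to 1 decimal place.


Step 1: Momentum thrust = m_dot * Ve = 478.6 * 2289 = 1095515.4 N
Step 2: Pressure thrust = (Pe - Pa) * Ae = (3761 - 1715) * 1.4 = 2864.4 N
Step 3: Total thrust F = 1095515.4 + 2864.4 = 1098379.8 N

1098379.8


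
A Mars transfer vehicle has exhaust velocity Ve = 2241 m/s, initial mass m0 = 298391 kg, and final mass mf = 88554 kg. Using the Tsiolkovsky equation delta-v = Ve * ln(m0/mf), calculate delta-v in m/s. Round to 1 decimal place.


Step 1: Mass ratio m0/mf = 298391 / 88554 = 3.369594
Step 2: ln(3.369594) = 1.214792
Step 3: delta-v = 2241 * 1.214792 = 2722.3 m/s

2722.3


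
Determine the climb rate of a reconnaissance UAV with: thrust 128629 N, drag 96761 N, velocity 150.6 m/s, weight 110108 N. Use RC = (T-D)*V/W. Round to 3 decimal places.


Step 1: Excess thrust = T - D = 128629 - 96761 = 31868 N
Step 2: Excess power = 31868 * 150.6 = 4799320.8 W
Step 3: RC = 4799320.8 / 110108 = 43.587 m/s

43.587


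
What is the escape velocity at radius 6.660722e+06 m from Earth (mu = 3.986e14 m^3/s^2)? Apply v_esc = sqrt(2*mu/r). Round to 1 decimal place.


Step 1: 2*mu/r = 2 * 3.986e14 / 6.660722e+06 = 119686724.6524
Step 2: v_esc = sqrt(119686724.6524) = 10940.1 m/s

10940.1


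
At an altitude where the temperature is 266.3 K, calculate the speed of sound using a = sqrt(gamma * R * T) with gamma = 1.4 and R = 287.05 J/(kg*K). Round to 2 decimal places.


Step 1: gamma * R * T = 1.4 * 287.05 * 266.3 = 107017.981
Step 2: a = sqrt(107017.981) = 327.14 m/s

327.14


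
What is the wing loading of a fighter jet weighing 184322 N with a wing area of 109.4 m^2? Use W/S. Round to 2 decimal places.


Step 1: Wing loading = W / S = 184322 / 109.4
Step 2: Wing loading = 1684.84 N/m^2

1684.84


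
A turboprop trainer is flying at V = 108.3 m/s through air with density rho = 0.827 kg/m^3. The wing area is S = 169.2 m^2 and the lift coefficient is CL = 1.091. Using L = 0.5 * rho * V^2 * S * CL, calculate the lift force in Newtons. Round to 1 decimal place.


Step 1: Calculate dynamic pressure q = 0.5 * 0.827 * 108.3^2 = 0.5 * 0.827 * 11728.89 = 4849.896 Pa
Step 2: Multiply by wing area and lift coefficient: L = 4849.896 * 169.2 * 1.091
Step 3: L = 820602.4057 * 1.091 = 895277.2 N

895277.2


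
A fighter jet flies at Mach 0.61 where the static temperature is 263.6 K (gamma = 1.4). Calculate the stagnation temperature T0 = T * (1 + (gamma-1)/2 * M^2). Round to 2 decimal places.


Step 1: (gamma-1)/2 = 0.2
Step 2: M^2 = 0.3721
Step 3: 1 + 0.2 * 0.3721 = 1.07442
Step 4: T0 = 263.6 * 1.07442 = 283.22 K

283.22


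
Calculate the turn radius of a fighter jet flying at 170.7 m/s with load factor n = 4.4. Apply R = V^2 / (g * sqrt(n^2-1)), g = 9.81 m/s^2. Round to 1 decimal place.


Step 1: V^2 = 170.7^2 = 29138.49
Step 2: n^2 - 1 = 4.4^2 - 1 = 18.36
Step 3: sqrt(18.36) = 4.284857
Step 4: R = 29138.49 / (9.81 * 4.284857) = 693.2 m

693.2


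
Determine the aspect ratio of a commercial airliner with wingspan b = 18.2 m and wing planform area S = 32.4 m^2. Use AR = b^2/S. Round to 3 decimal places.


Step 1: b^2 = 18.2^2 = 331.24
Step 2: AR = 331.24 / 32.4 = 10.223

10.223


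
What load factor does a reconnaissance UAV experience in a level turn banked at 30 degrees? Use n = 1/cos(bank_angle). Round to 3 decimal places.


Step 1: Convert 30 degrees to radians = 0.523599
Step 2: cos(30 deg) = 0.866025
Step 3: n = 1 / 0.866025 = 1.155

1.155


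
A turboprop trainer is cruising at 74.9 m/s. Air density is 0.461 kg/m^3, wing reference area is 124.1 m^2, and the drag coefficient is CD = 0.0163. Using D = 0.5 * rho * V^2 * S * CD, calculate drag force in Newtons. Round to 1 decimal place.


Step 1: Dynamic pressure q = 0.5 * 0.461 * 74.9^2 = 1293.1073 Pa
Step 2: Drag D = q * S * CD = 1293.1073 * 124.1 * 0.0163
Step 3: D = 2615.7 N

2615.7


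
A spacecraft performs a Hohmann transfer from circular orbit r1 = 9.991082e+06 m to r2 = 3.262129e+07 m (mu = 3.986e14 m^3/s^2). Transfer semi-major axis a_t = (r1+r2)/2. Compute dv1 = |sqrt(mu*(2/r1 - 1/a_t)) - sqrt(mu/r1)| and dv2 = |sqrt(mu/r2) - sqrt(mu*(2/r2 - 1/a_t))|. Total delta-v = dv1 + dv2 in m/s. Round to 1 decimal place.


Step 1: Transfer semi-major axis a_t = (9.991082e+06 + 3.262129e+07) / 2 = 2.130619e+07 m
Step 2: v1 (circular at r1) = sqrt(mu/r1) = 6316.29 m/s
Step 3: v_t1 = sqrt(mu*(2/r1 - 1/a_t)) = 7815.56 m/s
Step 4: dv1 = |7815.56 - 6316.29| = 1499.27 m/s
Step 5: v2 (circular at r2) = 3495.57 m/s, v_t2 = 2393.71 m/s
Step 6: dv2 = |3495.57 - 2393.71| = 1101.86 m/s
Step 7: Total delta-v = 1499.27 + 1101.86 = 2601.1 m/s

2601.1


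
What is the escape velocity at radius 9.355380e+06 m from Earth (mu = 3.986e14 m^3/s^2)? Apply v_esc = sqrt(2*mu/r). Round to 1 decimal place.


Step 1: 2*mu/r = 2 * 3.986e14 / 9.355380e+06 = 85213000.434
Step 2: v_esc = sqrt(85213000.434) = 9231.1 m/s

9231.1


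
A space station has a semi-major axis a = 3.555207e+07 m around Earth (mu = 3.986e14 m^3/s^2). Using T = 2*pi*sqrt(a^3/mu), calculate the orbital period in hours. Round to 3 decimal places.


Step 1: a^3 / mu = 4.493603e+22 / 3.986e14 = 1.127346e+08
Step 2: sqrt(1.127346e+08) = 10617.657 s
Step 3: T = 2*pi * 10617.657 = 66712.71 s
Step 4: T in hours = 66712.71 / 3600 = 18.531 hours

18.531


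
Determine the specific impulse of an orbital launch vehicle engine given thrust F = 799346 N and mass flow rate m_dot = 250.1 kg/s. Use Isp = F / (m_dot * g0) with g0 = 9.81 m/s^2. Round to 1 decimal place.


Step 1: m_dot * g0 = 250.1 * 9.81 = 2453.48
Step 2: Isp = 799346 / 2453.48 = 325.8 s

325.8


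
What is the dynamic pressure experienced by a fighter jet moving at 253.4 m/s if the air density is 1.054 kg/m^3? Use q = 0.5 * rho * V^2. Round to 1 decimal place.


Step 1: V^2 = 253.4^2 = 64211.56
Step 2: q = 0.5 * 1.054 * 64211.56
Step 3: q = 33839.5 Pa

33839.5


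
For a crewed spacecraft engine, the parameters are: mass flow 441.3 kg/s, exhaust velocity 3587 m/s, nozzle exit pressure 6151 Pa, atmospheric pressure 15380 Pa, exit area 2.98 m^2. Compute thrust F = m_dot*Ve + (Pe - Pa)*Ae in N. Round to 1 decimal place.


Step 1: Momentum thrust = m_dot * Ve = 441.3 * 3587 = 1582943.1 N
Step 2: Pressure thrust = (Pe - Pa) * Ae = (6151 - 15380) * 2.98 = -27502.42 N
Step 3: Total thrust F = 1582943.1 + -27502.42 = 1555440.7 N

1555440.7


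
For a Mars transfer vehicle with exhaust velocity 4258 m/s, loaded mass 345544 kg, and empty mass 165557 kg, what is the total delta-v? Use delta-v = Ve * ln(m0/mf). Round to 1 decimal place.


Step 1: Mass ratio m0/mf = 345544 / 165557 = 2.08716
Step 2: ln(2.08716) = 0.735804
Step 3: delta-v = 4258 * 0.735804 = 3133.1 m/s

3133.1


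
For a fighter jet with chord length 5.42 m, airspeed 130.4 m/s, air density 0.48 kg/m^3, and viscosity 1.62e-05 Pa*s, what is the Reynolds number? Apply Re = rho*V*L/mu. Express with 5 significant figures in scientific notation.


Step 1: Numerator = rho * V * L = 0.48 * 130.4 * 5.42 = 339.24864
Step 2: Re = 339.24864 / 1.62e-05
Step 3: Re = 2.0941e+07

2.0941e+07


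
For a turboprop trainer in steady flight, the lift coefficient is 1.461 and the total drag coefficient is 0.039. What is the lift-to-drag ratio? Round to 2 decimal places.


Step 1: L/D = CL / CD = 1.461 / 0.039
Step 2: L/D = 37.46

37.46


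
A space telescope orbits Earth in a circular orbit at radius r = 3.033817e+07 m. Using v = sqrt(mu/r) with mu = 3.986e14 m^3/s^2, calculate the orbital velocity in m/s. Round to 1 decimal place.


Step 1: mu / r = 3.986e14 / 3.033817e+07 = 13138564.3893
Step 2: v = sqrt(13138564.3893) = 3624.7 m/s

3624.7


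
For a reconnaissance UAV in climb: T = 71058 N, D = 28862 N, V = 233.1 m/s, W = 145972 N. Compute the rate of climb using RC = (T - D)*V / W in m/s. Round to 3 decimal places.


Step 1: Excess thrust = T - D = 71058 - 28862 = 42196 N
Step 2: Excess power = 42196 * 233.1 = 9835887.6 W
Step 3: RC = 9835887.6 / 145972 = 67.382 m/s

67.382


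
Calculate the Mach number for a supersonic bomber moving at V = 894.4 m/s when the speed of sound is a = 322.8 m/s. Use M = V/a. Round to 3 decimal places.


Step 1: M = V / a = 894.4 / 322.8
Step 2: M = 2.771

2.771


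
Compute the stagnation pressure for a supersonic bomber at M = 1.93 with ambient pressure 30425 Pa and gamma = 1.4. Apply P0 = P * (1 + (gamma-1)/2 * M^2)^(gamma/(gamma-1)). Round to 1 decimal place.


Step 1: (gamma-1)/2 * M^2 = 0.2 * 3.7249 = 0.74498
Step 2: 1 + 0.74498 = 1.74498
Step 3: Exponent gamma/(gamma-1) = 3.5
Step 4: P0 = 30425 * 1.74498^3.5 = 213548.8 Pa

213548.8


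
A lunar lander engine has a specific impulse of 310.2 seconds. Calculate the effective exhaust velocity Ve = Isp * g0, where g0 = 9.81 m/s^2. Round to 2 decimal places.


Step 1: Ve = Isp * g0 = 310.2 * 9.81
Step 2: Ve = 3043.06 m/s

3043.06


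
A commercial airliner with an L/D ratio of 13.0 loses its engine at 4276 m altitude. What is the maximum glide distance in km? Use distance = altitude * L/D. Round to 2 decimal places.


Step 1: Glide distance = altitude * L/D = 4276 * 13.0 = 55588.0 m
Step 2: Convert to km: 55588.0 / 1000 = 55.59 km

55.59


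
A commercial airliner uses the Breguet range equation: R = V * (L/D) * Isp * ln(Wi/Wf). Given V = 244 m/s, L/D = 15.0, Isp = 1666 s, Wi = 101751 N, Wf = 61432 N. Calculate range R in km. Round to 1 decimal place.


Step 1: Coefficient = V * (L/D) * Isp = 244 * 15.0 * 1666 = 6097560.0 m
Step 2: Wi/Wf = 101751 / 61432 = 1.656319
Step 3: ln(1.656319) = 0.504598
Step 4: R = 6097560.0 * 0.504598 = 3076815.2 m = 3076.8 km

3076.8


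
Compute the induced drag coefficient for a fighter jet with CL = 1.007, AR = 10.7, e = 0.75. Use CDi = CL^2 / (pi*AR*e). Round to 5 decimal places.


Step 1: CL^2 = 1.007^2 = 1.014049
Step 2: pi * AR * e = 3.14159 * 10.7 * 0.75 = 25.211281
Step 3: CDi = 1.014049 / 25.211281 = 0.04022

0.04022


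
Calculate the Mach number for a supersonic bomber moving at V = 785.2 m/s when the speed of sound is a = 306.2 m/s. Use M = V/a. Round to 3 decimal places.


Step 1: M = V / a = 785.2 / 306.2
Step 2: M = 2.564

2.564


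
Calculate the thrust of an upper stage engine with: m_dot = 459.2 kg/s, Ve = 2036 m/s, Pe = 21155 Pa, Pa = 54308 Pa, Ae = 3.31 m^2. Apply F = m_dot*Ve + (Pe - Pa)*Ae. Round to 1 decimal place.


Step 1: Momentum thrust = m_dot * Ve = 459.2 * 2036 = 934931.2 N
Step 2: Pressure thrust = (Pe - Pa) * Ae = (21155 - 54308) * 3.31 = -109736.43 N
Step 3: Total thrust F = 934931.2 + -109736.43 = 825194.8 N

825194.8


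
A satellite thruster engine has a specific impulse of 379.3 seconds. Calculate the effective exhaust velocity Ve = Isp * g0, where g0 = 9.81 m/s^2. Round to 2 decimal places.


Step 1: Ve = Isp * g0 = 379.3 * 9.81
Step 2: Ve = 3720.93 m/s

3720.93


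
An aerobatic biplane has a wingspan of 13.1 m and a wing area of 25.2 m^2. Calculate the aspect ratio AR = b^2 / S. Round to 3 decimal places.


Step 1: b^2 = 13.1^2 = 171.61
Step 2: AR = 171.61 / 25.2 = 6.810

6.810


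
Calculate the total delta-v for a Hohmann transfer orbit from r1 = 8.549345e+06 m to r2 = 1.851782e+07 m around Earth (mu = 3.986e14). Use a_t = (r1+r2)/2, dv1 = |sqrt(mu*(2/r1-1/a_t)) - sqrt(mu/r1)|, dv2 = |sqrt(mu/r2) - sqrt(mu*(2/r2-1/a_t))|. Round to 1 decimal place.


Step 1: Transfer semi-major axis a_t = (8.549345e+06 + 1.851782e+07) / 2 = 1.353358e+07 m
Step 2: v1 (circular at r1) = sqrt(mu/r1) = 6828.14 m/s
Step 3: v_t1 = sqrt(mu*(2/r1 - 1/a_t)) = 7987.13 m/s
Step 4: dv1 = |7987.13 - 6828.14| = 1158.99 m/s
Step 5: v2 (circular at r2) = 4639.53 m/s, v_t2 = 3687.51 m/s
Step 6: dv2 = |4639.53 - 3687.51| = 952.01 m/s
Step 7: Total delta-v = 1158.99 + 952.01 = 2111.0 m/s

2111.0


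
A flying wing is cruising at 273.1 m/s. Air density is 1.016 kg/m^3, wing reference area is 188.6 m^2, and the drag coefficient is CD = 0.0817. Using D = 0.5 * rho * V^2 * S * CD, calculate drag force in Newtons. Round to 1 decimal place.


Step 1: Dynamic pressure q = 0.5 * 1.016 * 273.1^2 = 37888.4739 Pa
Step 2: Drag D = q * S * CD = 37888.4739 * 188.6 * 0.0817
Step 3: D = 583809.1 N

583809.1


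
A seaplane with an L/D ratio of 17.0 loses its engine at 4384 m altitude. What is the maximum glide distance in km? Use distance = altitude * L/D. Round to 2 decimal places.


Step 1: Glide distance = altitude * L/D = 4384 * 17.0 = 74528.0 m
Step 2: Convert to km: 74528.0 / 1000 = 74.53 km

74.53


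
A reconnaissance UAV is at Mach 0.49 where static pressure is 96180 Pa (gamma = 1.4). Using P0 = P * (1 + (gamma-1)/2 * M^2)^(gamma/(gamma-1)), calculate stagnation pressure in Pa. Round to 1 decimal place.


Step 1: (gamma-1)/2 * M^2 = 0.2 * 0.2401 = 0.04802
Step 2: 1 + 0.04802 = 1.04802
Step 3: Exponent gamma/(gamma-1) = 3.5
Step 4: P0 = 96180 * 1.04802^3.5 = 113338.7 Pa

113338.7


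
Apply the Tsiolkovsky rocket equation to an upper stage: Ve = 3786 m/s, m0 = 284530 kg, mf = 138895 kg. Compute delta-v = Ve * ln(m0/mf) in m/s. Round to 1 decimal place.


Step 1: Mass ratio m0/mf = 284530 / 138895 = 2.048526
Step 2: ln(2.048526) = 0.71712
Step 3: delta-v = 3786 * 0.71712 = 2715.0 m/s

2715.0


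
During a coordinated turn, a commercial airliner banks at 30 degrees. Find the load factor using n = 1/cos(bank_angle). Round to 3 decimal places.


Step 1: Convert 30 degrees to radians = 0.523599
Step 2: cos(30 deg) = 0.866025
Step 3: n = 1 / 0.866025 = 1.155

1.155


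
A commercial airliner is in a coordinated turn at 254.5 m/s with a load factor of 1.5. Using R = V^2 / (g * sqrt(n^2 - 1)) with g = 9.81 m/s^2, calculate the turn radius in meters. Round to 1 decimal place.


Step 1: V^2 = 254.5^2 = 64770.25
Step 2: n^2 - 1 = 1.5^2 - 1 = 1.25
Step 3: sqrt(1.25) = 1.118034
Step 4: R = 64770.25 / (9.81 * 1.118034) = 5905.4 m

5905.4


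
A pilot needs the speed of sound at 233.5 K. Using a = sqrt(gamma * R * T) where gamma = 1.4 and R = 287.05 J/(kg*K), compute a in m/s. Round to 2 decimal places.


Step 1: gamma * R * T = 1.4 * 287.05 * 233.5 = 93836.645
Step 2: a = sqrt(93836.645) = 306.33 m/s

306.33


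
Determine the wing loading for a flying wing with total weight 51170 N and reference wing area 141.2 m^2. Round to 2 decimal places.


Step 1: Wing loading = W / S = 51170 / 141.2
Step 2: Wing loading = 362.39 N/m^2

362.39


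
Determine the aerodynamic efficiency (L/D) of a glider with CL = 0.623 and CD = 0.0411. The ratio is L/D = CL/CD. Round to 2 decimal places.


Step 1: L/D = CL / CD = 0.623 / 0.0411
Step 2: L/D = 15.16

15.16


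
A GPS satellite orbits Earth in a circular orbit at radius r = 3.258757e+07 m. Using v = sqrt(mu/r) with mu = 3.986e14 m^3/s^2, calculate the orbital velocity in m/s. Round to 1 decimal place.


Step 1: mu / r = 3.986e14 / 3.258757e+07 = 12231657.6535
Step 2: v = sqrt(12231657.6535) = 3497.4 m/s

3497.4


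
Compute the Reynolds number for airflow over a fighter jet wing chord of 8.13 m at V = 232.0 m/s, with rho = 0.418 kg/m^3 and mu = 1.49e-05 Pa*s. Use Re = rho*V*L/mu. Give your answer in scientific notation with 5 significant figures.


Step 1: Numerator = rho * V * L = 0.418 * 232.0 * 8.13 = 788.41488
Step 2: Re = 788.41488 / 1.49e-05
Step 3: Re = 5.2914e+07

5.2914e+07


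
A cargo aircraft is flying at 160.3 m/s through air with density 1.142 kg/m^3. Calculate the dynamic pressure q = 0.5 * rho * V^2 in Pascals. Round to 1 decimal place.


Step 1: V^2 = 160.3^2 = 25696.09
Step 2: q = 0.5 * 1.142 * 25696.09
Step 3: q = 14672.5 Pa

14672.5


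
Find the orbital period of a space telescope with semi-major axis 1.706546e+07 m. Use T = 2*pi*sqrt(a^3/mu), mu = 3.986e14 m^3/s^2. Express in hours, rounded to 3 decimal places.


Step 1: a^3 / mu = 4.969973e+21 / 3.986e14 = 1.246857e+07
Step 2: sqrt(1.246857e+07) = 3531.0865 s
Step 3: T = 2*pi * 3531.0865 = 22186.47 s
Step 4: T in hours = 22186.47 / 3600 = 6.163 hours

6.163


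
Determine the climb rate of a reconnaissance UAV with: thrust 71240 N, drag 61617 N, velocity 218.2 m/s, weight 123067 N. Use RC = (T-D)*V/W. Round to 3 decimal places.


Step 1: Excess thrust = T - D = 71240 - 61617 = 9623 N
Step 2: Excess power = 9623 * 218.2 = 2099738.6 W
Step 3: RC = 2099738.6 / 123067 = 17.062 m/s

17.062


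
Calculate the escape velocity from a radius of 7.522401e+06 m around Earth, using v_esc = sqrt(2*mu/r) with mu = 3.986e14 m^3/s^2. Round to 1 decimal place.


Step 1: 2*mu/r = 2 * 3.986e14 / 7.522401e+06 = 105976801.8217
Step 2: v_esc = sqrt(105976801.8217) = 10294.5 m/s

10294.5


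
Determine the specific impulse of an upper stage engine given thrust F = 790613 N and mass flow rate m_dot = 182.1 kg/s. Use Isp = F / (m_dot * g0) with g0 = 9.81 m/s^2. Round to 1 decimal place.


Step 1: m_dot * g0 = 182.1 * 9.81 = 1786.4
Step 2: Isp = 790613 / 1786.4 = 442.6 s

442.6


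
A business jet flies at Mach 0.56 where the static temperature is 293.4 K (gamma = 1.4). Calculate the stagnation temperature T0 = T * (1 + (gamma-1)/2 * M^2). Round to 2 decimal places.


Step 1: (gamma-1)/2 = 0.2
Step 2: M^2 = 0.3136
Step 3: 1 + 0.2 * 0.3136 = 1.06272
Step 4: T0 = 293.4 * 1.06272 = 311.80 K

311.80


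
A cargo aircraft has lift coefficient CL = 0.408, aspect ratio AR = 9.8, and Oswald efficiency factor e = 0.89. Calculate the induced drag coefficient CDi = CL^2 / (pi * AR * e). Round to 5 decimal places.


Step 1: CL^2 = 0.408^2 = 0.166464
Step 2: pi * AR * e = 3.14159 * 9.8 * 0.89 = 27.400971
Step 3: CDi = 0.166464 / 27.400971 = 0.00608

0.00608


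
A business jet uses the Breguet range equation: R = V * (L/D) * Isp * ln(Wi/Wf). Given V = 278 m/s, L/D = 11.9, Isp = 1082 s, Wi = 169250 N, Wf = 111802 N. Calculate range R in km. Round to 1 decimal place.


Step 1: Coefficient = V * (L/D) * Isp = 278 * 11.9 * 1082 = 3579472.4 m
Step 2: Wi/Wf = 169250 / 111802 = 1.513837
Step 3: ln(1.513837) = 0.414647
Step 4: R = 3579472.4 * 0.414647 = 1484219.1 m = 1484.2 km

1484.2


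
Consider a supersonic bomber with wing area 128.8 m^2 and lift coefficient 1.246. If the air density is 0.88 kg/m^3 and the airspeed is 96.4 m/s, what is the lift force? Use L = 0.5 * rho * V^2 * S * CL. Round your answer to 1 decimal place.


Step 1: Calculate dynamic pressure q = 0.5 * 0.88 * 96.4^2 = 0.5 * 0.88 * 9292.96 = 4088.9024 Pa
Step 2: Multiply by wing area and lift coefficient: L = 4088.9024 * 128.8 * 1.246
Step 3: L = 526650.6291 * 1.246 = 656206.7 N

656206.7


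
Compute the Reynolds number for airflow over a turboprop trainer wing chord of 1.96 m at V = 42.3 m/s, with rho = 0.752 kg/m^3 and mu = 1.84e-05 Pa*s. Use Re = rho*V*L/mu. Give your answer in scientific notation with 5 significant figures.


Step 1: Numerator = rho * V * L = 0.752 * 42.3 * 1.96 = 62.346816
Step 2: Re = 62.346816 / 1.84e-05
Step 3: Re = 3.3884e+06

3.3884e+06


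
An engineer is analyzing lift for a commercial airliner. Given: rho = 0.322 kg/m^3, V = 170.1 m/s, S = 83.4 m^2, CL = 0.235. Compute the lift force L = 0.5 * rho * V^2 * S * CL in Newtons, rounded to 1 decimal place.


Step 1: Calculate dynamic pressure q = 0.5 * 0.322 * 170.1^2 = 0.5 * 0.322 * 28934.01 = 4658.3756 Pa
Step 2: Multiply by wing area and lift coefficient: L = 4658.3756 * 83.4 * 0.235
Step 3: L = 388508.5259 * 0.235 = 91299.5 N

91299.5


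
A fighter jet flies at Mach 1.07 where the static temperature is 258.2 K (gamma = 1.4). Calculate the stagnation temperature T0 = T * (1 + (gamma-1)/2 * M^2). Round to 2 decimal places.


Step 1: (gamma-1)/2 = 0.2
Step 2: M^2 = 1.1449
Step 3: 1 + 0.2 * 1.1449 = 1.22898
Step 4: T0 = 258.2 * 1.22898 = 317.32 K

317.32


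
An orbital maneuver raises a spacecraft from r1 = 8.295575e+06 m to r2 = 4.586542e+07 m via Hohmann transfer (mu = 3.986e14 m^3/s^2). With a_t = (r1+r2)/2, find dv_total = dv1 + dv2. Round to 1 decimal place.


Step 1: Transfer semi-major axis a_t = (8.295575e+06 + 4.586542e+07) / 2 = 2.708050e+07 m
Step 2: v1 (circular at r1) = sqrt(mu/r1) = 6931.79 m/s
Step 3: v_t1 = sqrt(mu*(2/r1 - 1/a_t)) = 9021.11 m/s
Step 4: dv1 = |9021.11 - 6931.79| = 2089.32 m/s
Step 5: v2 (circular at r2) = 2947.99 m/s, v_t2 = 1631.63 m/s
Step 6: dv2 = |2947.99 - 1631.63| = 1316.36 m/s
Step 7: Total delta-v = 2089.32 + 1316.36 = 3405.7 m/s

3405.7


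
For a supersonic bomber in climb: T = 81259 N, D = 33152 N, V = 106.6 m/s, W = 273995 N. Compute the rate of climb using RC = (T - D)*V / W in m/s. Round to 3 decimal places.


Step 1: Excess thrust = T - D = 81259 - 33152 = 48107 N
Step 2: Excess power = 48107 * 106.6 = 5128206.2 W
Step 3: RC = 5128206.2 / 273995 = 18.716 m/s

18.716


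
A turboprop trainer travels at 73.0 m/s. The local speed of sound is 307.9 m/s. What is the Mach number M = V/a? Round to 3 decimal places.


Step 1: M = V / a = 73.0 / 307.9
Step 2: M = 0.237

0.237


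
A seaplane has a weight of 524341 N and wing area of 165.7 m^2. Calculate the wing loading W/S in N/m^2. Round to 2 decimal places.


Step 1: Wing loading = W / S = 524341 / 165.7
Step 2: Wing loading = 3164.40 N/m^2

3164.40


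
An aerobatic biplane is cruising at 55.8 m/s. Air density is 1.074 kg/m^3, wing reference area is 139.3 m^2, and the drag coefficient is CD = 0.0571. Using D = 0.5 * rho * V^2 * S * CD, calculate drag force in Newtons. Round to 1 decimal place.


Step 1: Dynamic pressure q = 0.5 * 1.074 * 55.8^2 = 1672.0247 Pa
Step 2: Drag D = q * S * CD = 1672.0247 * 139.3 * 0.0571
Step 3: D = 13299.3 N

13299.3


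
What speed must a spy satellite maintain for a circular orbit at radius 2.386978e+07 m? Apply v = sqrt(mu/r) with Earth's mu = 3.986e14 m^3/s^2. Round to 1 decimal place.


Step 1: mu / r = 3.986e14 / 2.386978e+07 = 16698938.9932
Step 2: v = sqrt(16698938.9932) = 4086.4 m/s

4086.4


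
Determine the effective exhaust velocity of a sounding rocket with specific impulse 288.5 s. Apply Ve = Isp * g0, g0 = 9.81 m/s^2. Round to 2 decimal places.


Step 1: Ve = Isp * g0 = 288.5 * 9.81
Step 2: Ve = 2830.19 m/s

2830.19


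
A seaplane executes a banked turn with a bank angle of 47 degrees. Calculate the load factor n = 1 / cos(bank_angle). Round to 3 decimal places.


Step 1: Convert 47 degrees to radians = 0.820305
Step 2: cos(47 deg) = 0.681998
Step 3: n = 1 / 0.681998 = 1.466

1.466


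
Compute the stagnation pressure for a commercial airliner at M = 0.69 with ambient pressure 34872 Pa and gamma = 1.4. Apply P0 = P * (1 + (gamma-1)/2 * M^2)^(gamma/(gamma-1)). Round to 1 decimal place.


Step 1: (gamma-1)/2 * M^2 = 0.2 * 0.4761 = 0.09522
Step 2: 1 + 0.09522 = 1.09522
Step 3: Exponent gamma/(gamma-1) = 3.5
Step 4: P0 = 34872 * 1.09522^3.5 = 47943.7 Pa

47943.7


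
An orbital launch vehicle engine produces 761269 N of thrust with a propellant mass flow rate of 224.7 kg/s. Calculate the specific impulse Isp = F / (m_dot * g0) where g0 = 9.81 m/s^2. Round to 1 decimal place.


Step 1: m_dot * g0 = 224.7 * 9.81 = 2204.31
Step 2: Isp = 761269 / 2204.31 = 345.4 s

345.4


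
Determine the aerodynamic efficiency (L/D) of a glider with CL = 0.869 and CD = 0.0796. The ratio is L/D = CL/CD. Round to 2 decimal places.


Step 1: L/D = CL / CD = 0.869 / 0.0796
Step 2: L/D = 10.92

10.92


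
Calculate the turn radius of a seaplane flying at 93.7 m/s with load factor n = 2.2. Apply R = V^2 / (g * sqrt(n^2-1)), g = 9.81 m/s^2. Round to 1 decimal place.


Step 1: V^2 = 93.7^2 = 8779.69
Step 2: n^2 - 1 = 2.2^2 - 1 = 3.84
Step 3: sqrt(3.84) = 1.959592
Step 4: R = 8779.69 / (9.81 * 1.959592) = 456.7 m

456.7


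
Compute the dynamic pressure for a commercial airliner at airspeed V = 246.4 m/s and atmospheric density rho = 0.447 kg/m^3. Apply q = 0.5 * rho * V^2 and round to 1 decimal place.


Step 1: V^2 = 246.4^2 = 60712.96
Step 2: q = 0.5 * 0.447 * 60712.96
Step 3: q = 13569.3 Pa

13569.3


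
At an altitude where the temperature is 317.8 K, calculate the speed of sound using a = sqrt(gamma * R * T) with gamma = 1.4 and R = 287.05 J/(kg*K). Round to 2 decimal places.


Step 1: gamma * R * T = 1.4 * 287.05 * 317.8 = 127714.286
Step 2: a = sqrt(127714.286) = 357.37 m/s

357.37


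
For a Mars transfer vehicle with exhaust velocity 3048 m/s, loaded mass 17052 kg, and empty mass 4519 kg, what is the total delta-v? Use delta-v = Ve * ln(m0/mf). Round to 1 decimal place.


Step 1: Mass ratio m0/mf = 17052 / 4519 = 3.773401
Step 2: ln(3.773401) = 1.327977
Step 3: delta-v = 3048 * 1.327977 = 4047.7 m/s

4047.7


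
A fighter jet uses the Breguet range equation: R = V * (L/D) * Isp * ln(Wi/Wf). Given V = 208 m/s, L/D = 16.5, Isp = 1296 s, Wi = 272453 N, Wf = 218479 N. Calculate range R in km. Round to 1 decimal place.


Step 1: Coefficient = V * (L/D) * Isp = 208 * 16.5 * 1296 = 4447872.0 m
Step 2: Wi/Wf = 272453 / 218479 = 1.247044
Step 3: ln(1.247044) = 0.220776
Step 4: R = 4447872.0 * 0.220776 = 981984.4 m = 982.0 km

982.0


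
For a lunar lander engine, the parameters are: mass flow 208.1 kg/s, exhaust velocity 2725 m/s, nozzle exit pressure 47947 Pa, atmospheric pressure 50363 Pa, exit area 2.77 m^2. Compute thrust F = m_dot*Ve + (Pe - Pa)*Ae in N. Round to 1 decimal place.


Step 1: Momentum thrust = m_dot * Ve = 208.1 * 2725 = 567072.5 N
Step 2: Pressure thrust = (Pe - Pa) * Ae = (47947 - 50363) * 2.77 = -6692.32 N
Step 3: Total thrust F = 567072.5 + -6692.32 = 560380.2 N

560380.2


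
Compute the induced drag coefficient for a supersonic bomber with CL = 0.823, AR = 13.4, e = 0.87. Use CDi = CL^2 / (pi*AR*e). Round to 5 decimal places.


Step 1: CL^2 = 0.823^2 = 0.677329
Step 2: pi * AR * e = 3.14159 * 13.4 * 0.87 = 36.624687
Step 3: CDi = 0.677329 / 36.624687 = 0.01849

0.01849


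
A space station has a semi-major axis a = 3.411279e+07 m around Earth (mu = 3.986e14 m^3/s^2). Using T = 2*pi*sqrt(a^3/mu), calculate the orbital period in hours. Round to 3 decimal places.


Step 1: a^3 / mu = 3.969645e+22 / 3.986e14 = 9.958970e+07
Step 2: sqrt(9.958970e+07) = 9979.464 s
Step 3: T = 2*pi * 9979.464 = 62702.82 s
Step 4: T in hours = 62702.82 / 3600 = 17.417 hours

17.417


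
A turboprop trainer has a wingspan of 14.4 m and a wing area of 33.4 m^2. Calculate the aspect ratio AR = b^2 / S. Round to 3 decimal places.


Step 1: b^2 = 14.4^2 = 207.36
Step 2: AR = 207.36 / 33.4 = 6.208

6.208


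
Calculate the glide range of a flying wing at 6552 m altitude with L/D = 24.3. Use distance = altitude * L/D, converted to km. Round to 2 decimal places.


Step 1: Glide distance = altitude * L/D = 6552 * 24.3 = 159213.6 m
Step 2: Convert to km: 159213.6 / 1000 = 159.21 km

159.21


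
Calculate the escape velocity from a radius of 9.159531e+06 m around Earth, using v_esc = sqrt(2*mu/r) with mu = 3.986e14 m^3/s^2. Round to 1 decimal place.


Step 1: 2*mu/r = 2 * 3.986e14 / 9.159531e+06 = 87035023.9548
Step 2: v_esc = sqrt(87035023.9548) = 9329.3 m/s

9329.3


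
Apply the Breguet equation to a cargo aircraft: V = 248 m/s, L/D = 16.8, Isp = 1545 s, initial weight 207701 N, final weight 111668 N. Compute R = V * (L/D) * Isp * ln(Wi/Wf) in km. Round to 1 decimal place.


Step 1: Coefficient = V * (L/D) * Isp = 248 * 16.8 * 1545 = 6437088.0 m
Step 2: Wi/Wf = 207701 / 111668 = 1.859987
Step 3: ln(1.859987) = 0.620569
Step 4: R = 6437088.0 * 0.620569 = 3994659.6 m = 3994.7 km

3994.7


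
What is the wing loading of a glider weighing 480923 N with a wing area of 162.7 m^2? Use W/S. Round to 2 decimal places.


Step 1: Wing loading = W / S = 480923 / 162.7
Step 2: Wing loading = 2955.89 N/m^2

2955.89


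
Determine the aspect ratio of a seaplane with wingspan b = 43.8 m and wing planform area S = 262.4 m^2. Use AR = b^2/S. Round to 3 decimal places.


Step 1: b^2 = 43.8^2 = 1918.44
Step 2: AR = 1918.44 / 262.4 = 7.311

7.311


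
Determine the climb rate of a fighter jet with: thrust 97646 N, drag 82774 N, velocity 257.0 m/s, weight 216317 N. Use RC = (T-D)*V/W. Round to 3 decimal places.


Step 1: Excess thrust = T - D = 97646 - 82774 = 14872 N
Step 2: Excess power = 14872 * 257.0 = 3822104.0 W
Step 3: RC = 3822104.0 / 216317 = 17.669 m/s

17.669


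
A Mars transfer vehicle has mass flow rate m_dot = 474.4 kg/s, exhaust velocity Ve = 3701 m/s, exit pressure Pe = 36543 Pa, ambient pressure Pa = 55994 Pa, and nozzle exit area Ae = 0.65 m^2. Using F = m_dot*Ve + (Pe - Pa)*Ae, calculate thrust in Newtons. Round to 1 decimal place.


Step 1: Momentum thrust = m_dot * Ve = 474.4 * 3701 = 1755754.4 N
Step 2: Pressure thrust = (Pe - Pa) * Ae = (36543 - 55994) * 0.65 = -12643.15 N
Step 3: Total thrust F = 1755754.4 + -12643.15 = 1743111.3 N

1743111.3


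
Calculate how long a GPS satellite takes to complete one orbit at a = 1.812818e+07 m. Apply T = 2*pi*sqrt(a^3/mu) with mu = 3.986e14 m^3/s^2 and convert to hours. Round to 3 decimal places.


Step 1: a^3 / mu = 5.957480e+21 / 3.986e14 = 1.494601e+07
Step 2: sqrt(1.494601e+07) = 3866.0072 s
Step 3: T = 2*pi * 3866.0072 = 24290.84 s
Step 4: T in hours = 24290.84 / 3600 = 6.747 hours

6.747


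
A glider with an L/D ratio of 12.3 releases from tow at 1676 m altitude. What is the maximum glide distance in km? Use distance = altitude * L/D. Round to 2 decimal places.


Step 1: Glide distance = altitude * L/D = 1676 * 12.3 = 20614.8 m
Step 2: Convert to km: 20614.8 / 1000 = 20.61 km

20.61


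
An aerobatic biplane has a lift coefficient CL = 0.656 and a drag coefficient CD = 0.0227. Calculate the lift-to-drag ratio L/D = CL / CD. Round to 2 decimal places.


Step 1: L/D = CL / CD = 0.656 / 0.0227
Step 2: L/D = 28.90

28.90


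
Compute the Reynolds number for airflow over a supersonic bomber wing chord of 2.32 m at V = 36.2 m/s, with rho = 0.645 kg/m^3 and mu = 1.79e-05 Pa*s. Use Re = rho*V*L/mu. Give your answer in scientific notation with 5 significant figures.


Step 1: Numerator = rho * V * L = 0.645 * 36.2 * 2.32 = 54.16968
Step 2: Re = 54.16968 / 1.79e-05
Step 3: Re = 3.0262e+06

3.0262e+06


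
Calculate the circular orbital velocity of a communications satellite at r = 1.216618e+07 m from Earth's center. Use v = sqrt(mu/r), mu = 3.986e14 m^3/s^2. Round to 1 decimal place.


Step 1: mu / r = 3.986e14 / 1.216618e+07 = 32762954.3538
Step 2: v = sqrt(32762954.3538) = 5723.9 m/s

5723.9


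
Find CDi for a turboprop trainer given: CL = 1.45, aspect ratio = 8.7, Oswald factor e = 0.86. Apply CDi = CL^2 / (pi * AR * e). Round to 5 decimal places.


Step 1: CL^2 = 1.45^2 = 2.1025
Step 2: pi * AR * e = 3.14159 * 8.7 * 0.86 = 23.505396
Step 3: CDi = 2.1025 / 23.505396 = 0.08945

0.08945


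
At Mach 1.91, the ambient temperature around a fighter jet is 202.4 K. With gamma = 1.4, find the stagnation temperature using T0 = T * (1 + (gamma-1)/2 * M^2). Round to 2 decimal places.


Step 1: (gamma-1)/2 = 0.2
Step 2: M^2 = 3.6481
Step 3: 1 + 0.2 * 3.6481 = 1.72962
Step 4: T0 = 202.4 * 1.72962 = 350.08 K

350.08


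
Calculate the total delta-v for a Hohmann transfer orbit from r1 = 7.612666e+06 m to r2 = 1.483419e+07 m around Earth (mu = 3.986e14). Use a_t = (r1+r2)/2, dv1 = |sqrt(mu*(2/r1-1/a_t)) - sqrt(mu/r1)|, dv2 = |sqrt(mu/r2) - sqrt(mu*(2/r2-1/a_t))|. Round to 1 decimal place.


Step 1: Transfer semi-major axis a_t = (7.612666e+06 + 1.483419e+07) / 2 = 1.122343e+07 m
Step 2: v1 (circular at r1) = sqrt(mu/r1) = 7236.03 m/s
Step 3: v_t1 = sqrt(mu*(2/r1 - 1/a_t)) = 8318.97 m/s
Step 4: dv1 = |8318.97 - 7236.03| = 1082.94 m/s
Step 5: v2 (circular at r2) = 5183.66 m/s, v_t2 = 4269.16 m/s
Step 6: dv2 = |5183.66 - 4269.16| = 914.5 m/s
Step 7: Total delta-v = 1082.94 + 914.5 = 1997.4 m/s

1997.4


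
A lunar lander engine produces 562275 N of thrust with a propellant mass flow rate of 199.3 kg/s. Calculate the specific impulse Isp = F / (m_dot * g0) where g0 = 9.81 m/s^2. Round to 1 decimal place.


Step 1: m_dot * g0 = 199.3 * 9.81 = 1955.13
Step 2: Isp = 562275 / 1955.13 = 287.6 s

287.6


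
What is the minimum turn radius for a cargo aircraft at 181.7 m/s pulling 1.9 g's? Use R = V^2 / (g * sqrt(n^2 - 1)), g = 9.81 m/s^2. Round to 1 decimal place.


Step 1: V^2 = 181.7^2 = 33014.89
Step 2: n^2 - 1 = 1.9^2 - 1 = 2.61
Step 3: sqrt(2.61) = 1.615549
Step 4: R = 33014.89 / (9.81 * 1.615549) = 2083.2 m

2083.2


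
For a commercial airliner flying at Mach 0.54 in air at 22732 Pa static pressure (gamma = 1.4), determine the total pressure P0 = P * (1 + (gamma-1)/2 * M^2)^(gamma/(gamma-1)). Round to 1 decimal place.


Step 1: (gamma-1)/2 * M^2 = 0.2 * 0.2916 = 0.05832
Step 2: 1 + 0.05832 = 1.05832
Step 3: Exponent gamma/(gamma-1) = 3.5
Step 4: P0 = 22732 * 1.05832^3.5 = 27720.3 Pa

27720.3


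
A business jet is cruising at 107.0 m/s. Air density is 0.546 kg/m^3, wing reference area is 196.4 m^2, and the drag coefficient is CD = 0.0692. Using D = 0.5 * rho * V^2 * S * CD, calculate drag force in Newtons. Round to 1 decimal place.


Step 1: Dynamic pressure q = 0.5 * 0.546 * 107.0^2 = 3125.577 Pa
Step 2: Drag D = q * S * CD = 3125.577 * 196.4 * 0.0692
Step 3: D = 42479.3 N

42479.3


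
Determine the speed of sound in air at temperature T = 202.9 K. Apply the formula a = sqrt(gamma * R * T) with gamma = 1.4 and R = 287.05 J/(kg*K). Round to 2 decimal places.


Step 1: gamma * R * T = 1.4 * 287.05 * 202.9 = 81539.423
Step 2: a = sqrt(81539.423) = 285.55 m/s

285.55


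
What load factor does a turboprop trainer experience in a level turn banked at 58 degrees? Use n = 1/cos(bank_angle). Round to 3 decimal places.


Step 1: Convert 58 degrees to radians = 1.012291
Step 2: cos(58 deg) = 0.529919
Step 3: n = 1 / 0.529919 = 1.887

1.887


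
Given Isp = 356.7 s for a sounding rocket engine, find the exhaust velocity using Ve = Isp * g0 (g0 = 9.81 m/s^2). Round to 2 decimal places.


Step 1: Ve = Isp * g0 = 356.7 * 9.81
Step 2: Ve = 3499.23 m/s

3499.23


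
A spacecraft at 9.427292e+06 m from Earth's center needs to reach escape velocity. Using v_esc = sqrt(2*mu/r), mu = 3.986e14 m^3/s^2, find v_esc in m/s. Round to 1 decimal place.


Step 1: 2*mu/r = 2 * 3.986e14 / 9.427292e+06 = 84562990.093
Step 2: v_esc = sqrt(84562990.093) = 9195.8 m/s

9195.8


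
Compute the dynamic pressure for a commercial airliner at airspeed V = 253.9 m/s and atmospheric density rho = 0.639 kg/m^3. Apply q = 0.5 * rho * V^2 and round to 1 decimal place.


Step 1: V^2 = 253.9^2 = 64465.21
Step 2: q = 0.5 * 0.639 * 64465.21
Step 3: q = 20596.6 Pa

20596.6


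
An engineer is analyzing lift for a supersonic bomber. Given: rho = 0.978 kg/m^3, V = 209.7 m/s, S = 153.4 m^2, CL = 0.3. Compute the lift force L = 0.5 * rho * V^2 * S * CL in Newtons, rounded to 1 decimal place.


Step 1: Calculate dynamic pressure q = 0.5 * 0.978 * 209.7^2 = 0.5 * 0.978 * 43974.09 = 21503.33 Pa
Step 2: Multiply by wing area and lift coefficient: L = 21503.33 * 153.4 * 0.3
Step 3: L = 3298610.8235 * 0.3 = 989583.2 N

989583.2


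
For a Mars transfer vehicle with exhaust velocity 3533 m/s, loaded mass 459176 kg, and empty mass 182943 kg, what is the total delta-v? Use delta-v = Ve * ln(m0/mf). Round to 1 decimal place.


Step 1: Mass ratio m0/mf = 459176 / 182943 = 2.50994
Step 2: ln(2.50994) = 0.920259
Step 3: delta-v = 3533 * 0.920259 = 3251.3 m/s

3251.3


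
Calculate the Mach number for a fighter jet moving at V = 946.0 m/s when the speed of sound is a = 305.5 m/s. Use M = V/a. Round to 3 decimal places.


Step 1: M = V / a = 946.0 / 305.5
Step 2: M = 3.097

3.097


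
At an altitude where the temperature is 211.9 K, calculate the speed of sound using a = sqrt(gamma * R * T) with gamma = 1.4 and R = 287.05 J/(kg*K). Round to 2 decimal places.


Step 1: gamma * R * T = 1.4 * 287.05 * 211.9 = 85156.253
Step 2: a = sqrt(85156.253) = 291.82 m/s

291.82


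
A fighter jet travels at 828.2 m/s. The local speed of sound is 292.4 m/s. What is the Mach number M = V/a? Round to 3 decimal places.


Step 1: M = V / a = 828.2 / 292.4
Step 2: M = 2.832

2.832


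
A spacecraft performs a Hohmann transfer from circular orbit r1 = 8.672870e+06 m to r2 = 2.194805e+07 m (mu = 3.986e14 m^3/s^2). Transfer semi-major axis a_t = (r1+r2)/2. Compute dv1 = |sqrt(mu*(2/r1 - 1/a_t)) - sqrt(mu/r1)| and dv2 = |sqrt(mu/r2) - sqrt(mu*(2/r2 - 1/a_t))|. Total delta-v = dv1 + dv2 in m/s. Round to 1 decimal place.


Step 1: Transfer semi-major axis a_t = (8.672870e+06 + 2.194805e+07) / 2 = 1.531046e+07 m
Step 2: v1 (circular at r1) = sqrt(mu/r1) = 6779.34 m/s
Step 3: v_t1 = sqrt(mu*(2/r1 - 1/a_t)) = 8116.92 m/s
Step 4: dv1 = |8116.92 - 6779.34| = 1337.58 m/s
Step 5: v2 (circular at r2) = 4261.58 m/s, v_t2 = 3207.44 m/s
Step 6: dv2 = |4261.58 - 3207.44| = 1054.14 m/s
Step 7: Total delta-v = 1337.58 + 1054.14 = 2391.7 m/s

2391.7


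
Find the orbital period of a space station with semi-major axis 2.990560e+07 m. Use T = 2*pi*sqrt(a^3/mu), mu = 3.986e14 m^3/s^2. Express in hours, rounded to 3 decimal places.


Step 1: a^3 / mu = 2.674592e+22 / 3.986e14 = 6.709965e+07
Step 2: sqrt(6.709965e+07) = 8191.4377 s
Step 3: T = 2*pi * 8191.4377 = 51468.32 s
Step 4: T in hours = 51468.32 / 3600 = 14.297 hours

14.297
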